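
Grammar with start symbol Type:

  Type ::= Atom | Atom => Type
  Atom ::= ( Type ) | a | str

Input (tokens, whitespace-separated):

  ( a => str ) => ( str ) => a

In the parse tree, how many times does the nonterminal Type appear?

6

[Type [Atom ( [Type [Atom a] => [Type [Atom str]]] )] => [Type [Atom ( [Type [Atom str]] )] => [Type [Atom a]]]]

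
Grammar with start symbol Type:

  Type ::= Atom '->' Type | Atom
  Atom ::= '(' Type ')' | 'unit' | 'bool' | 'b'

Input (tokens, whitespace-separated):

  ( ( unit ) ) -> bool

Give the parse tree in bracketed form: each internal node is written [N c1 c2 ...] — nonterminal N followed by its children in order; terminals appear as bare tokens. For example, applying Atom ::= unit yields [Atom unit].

Type
Atom -> Type
( Type ) -> Type
( Atom ) -> Type
( ( Type ) ) -> Type
( ( Atom ) ) -> Type
( ( unit ) ) -> Type
( ( unit ) ) -> Atom
( ( unit ) ) -> bool

[Type [Atom ( [Type [Atom ( [Type [Atom unit]] )]] )] -> [Type [Atom bool]]]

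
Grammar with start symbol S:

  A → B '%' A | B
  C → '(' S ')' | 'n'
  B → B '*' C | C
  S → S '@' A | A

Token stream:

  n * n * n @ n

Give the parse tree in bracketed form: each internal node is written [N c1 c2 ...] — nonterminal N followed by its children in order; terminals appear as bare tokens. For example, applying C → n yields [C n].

S
S @ A
A @ A
B @ A
B * C @ A
B * C * C @ A
C * C * C @ A
n * C * C @ A
n * n * C @ A
n * n * n @ A
n * n * n @ B
n * n * n @ C
n * n * n @ n

[S [S [A [B [B [B [C n]] * [C n]] * [C n]]]] @ [A [B [C n]]]]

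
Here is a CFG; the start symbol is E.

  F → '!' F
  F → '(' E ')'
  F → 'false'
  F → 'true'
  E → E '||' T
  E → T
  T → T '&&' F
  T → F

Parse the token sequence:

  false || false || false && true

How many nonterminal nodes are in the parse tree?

11

[E [E [E [T [F false]]] || [T [F false]]] || [T [T [F false]] && [F true]]]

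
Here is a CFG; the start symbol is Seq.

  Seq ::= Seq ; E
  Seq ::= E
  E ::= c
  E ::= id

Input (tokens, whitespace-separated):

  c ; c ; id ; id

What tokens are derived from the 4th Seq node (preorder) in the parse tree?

[Seq [Seq [Seq [Seq [E c]] ; [E c]] ; [E id]] ; [E id]]

c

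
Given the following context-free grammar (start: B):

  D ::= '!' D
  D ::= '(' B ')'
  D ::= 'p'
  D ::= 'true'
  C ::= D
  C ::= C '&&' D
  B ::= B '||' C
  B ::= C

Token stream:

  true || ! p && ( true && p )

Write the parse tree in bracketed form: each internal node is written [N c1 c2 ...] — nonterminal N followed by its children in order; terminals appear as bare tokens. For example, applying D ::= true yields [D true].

[B [B [C [D true]]] || [C [C [D ! [D p]]] && [D ( [B [C [C [D true]] && [D p]]] )]]]

B
B || C
C || C
D || C
true || C
true || C && D
true || D && D
true || ! D && D
true || ! p && D
true || ! p && ( B )
true || ! p && ( C )
true || ! p && ( C && D )
true || ! p && ( D && D )
true || ! p && ( true && D )
true || ! p && ( true && p )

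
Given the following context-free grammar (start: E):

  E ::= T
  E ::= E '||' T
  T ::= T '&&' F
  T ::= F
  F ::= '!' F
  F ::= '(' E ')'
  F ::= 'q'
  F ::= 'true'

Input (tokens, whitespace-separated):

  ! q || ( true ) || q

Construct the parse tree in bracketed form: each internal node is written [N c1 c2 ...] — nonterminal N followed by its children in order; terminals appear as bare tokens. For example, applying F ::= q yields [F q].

E
E || T
E || T || T
T || T || T
F || T || T
! F || T || T
! q || T || T
! q || F || T
! q || ( E ) || T
! q || ( T ) || T
! q || ( F ) || T
! q || ( true ) || T
! q || ( true ) || F
! q || ( true ) || q

[E [E [E [T [F ! [F q]]]] || [T [F ( [E [T [F true]]] )]]] || [T [F q]]]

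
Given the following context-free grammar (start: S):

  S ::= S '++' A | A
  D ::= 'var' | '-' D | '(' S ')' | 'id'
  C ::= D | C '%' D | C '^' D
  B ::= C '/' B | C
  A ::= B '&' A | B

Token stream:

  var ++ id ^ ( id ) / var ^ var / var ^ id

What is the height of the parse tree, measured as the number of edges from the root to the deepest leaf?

10

[S [S [A [B [C [D var]]]]] ++ [A [B [C [C [D id]] ^ [D ( [S [A [B [C [D id]]]]] )]] / [B [C [C [D var]] ^ [D var]] / [B [C [C [D var]] ^ [D id]]]]]]]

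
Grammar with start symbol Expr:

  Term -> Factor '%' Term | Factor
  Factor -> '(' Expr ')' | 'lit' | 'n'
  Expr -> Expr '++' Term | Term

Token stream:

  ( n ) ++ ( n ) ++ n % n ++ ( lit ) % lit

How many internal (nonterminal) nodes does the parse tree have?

25

[Expr [Expr [Expr [Expr [Term [Factor ( [Expr [Term [Factor n]]] )]]] ++ [Term [Factor ( [Expr [Term [Factor n]]] )]]] ++ [Term [Factor n] % [Term [Factor n]]]] ++ [Term [Factor ( [Expr [Term [Factor lit]]] )] % [Term [Factor lit]]]]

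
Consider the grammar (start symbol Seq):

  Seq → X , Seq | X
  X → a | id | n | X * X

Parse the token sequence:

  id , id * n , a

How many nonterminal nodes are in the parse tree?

8

[Seq [X id] , [Seq [X [X id] * [X n]] , [Seq [X a]]]]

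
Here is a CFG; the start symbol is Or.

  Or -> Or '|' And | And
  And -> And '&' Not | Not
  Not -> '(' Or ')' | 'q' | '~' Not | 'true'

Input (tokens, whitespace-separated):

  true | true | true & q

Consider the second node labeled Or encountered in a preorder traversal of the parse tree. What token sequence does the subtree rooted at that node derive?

[Or [Or [Or [And [Not true]]] | [And [Not true]]] | [And [And [Not true]] & [Not q]]]

true | true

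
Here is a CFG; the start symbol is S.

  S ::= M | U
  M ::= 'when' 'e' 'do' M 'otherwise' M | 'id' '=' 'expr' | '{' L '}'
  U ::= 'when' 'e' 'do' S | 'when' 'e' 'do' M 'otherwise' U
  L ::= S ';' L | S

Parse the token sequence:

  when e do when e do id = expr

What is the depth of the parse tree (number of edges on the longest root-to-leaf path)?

6

[S [U when e do [S [U when e do [S [M id = expr]]]]]]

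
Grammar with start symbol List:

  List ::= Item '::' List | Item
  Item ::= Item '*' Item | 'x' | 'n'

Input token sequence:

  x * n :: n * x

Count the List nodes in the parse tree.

[List [Item [Item x] * [Item n]] :: [List [Item [Item n] * [Item x]]]]

2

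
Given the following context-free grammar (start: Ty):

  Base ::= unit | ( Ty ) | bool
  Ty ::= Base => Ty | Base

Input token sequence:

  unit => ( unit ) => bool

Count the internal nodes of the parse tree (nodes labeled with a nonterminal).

[Ty [Base unit] => [Ty [Base ( [Ty [Base unit]] )] => [Ty [Base bool]]]]

8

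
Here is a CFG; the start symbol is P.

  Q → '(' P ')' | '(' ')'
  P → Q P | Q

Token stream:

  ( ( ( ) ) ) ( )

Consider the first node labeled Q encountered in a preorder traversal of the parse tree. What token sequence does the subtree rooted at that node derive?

( ( ( ) ) )

[P [Q ( [P [Q ( [P [Q ( )]] )]] )] [P [Q ( )]]]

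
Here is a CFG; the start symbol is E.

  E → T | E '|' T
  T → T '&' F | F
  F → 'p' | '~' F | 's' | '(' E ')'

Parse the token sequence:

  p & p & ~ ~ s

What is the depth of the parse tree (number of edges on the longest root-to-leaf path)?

[E [T [T [T [F p]] & [F p]] & [F ~ [F ~ [F s]]]]]

5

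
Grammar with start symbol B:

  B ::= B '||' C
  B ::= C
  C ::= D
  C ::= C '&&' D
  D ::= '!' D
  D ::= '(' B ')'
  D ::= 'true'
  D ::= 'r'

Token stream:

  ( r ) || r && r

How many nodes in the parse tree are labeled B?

3

[B [B [C [D ( [B [C [D r]]] )]]] || [C [C [D r]] && [D r]]]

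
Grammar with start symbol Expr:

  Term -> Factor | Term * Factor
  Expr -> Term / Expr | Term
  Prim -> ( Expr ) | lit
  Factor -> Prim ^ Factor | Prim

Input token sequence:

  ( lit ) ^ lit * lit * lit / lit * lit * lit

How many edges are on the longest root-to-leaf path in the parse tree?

[Expr [Term [Term [Term [Factor [Prim ( [Expr [Term [Factor [Prim lit]]]] )] ^ [Factor [Prim lit]]]] * [Factor [Prim lit]]] * [Factor [Prim lit]]] / [Expr [Term [Term [Term [Factor [Prim lit]]] * [Factor [Prim lit]]] * [Factor [Prim lit]]]]]

10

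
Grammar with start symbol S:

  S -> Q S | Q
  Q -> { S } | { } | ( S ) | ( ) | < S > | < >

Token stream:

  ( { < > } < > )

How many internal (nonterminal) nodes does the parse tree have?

[S [Q ( [S [Q { [S [Q < >]] }] [S [Q < >]]] )]]

8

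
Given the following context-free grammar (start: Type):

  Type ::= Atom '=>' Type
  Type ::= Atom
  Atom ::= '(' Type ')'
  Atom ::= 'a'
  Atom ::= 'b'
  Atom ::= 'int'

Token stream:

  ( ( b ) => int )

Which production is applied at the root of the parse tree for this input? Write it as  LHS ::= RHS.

[Type [Atom ( [Type [Atom ( [Type [Atom b]] )] => [Type [Atom int]]] )]]

Type ::= Atom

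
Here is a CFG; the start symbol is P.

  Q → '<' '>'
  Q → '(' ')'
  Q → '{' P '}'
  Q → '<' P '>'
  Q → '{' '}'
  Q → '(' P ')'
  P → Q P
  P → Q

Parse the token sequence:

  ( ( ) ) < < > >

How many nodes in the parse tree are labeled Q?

4

[P [Q ( [P [Q ( )]] )] [P [Q < [P [Q < >]] >]]]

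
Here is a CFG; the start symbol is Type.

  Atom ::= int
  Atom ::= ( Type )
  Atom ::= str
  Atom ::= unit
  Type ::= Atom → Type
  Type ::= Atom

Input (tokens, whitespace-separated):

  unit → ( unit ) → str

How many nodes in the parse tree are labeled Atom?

4

[Type [Atom unit] → [Type [Atom ( [Type [Atom unit]] )] → [Type [Atom str]]]]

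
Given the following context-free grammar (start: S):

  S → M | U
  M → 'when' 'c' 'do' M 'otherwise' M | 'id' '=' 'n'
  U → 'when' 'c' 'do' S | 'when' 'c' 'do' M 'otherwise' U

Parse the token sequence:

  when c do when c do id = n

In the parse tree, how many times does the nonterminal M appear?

[S [U when c do [S [U when c do [S [M id = n]]]]]]

1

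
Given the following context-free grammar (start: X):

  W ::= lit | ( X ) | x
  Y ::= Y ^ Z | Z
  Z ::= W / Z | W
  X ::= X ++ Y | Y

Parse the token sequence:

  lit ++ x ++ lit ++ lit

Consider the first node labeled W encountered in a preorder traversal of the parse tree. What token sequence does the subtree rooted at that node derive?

lit

[X [X [X [X [Y [Z [W lit]]]] ++ [Y [Z [W x]]]] ++ [Y [Z [W lit]]]] ++ [Y [Z [W lit]]]]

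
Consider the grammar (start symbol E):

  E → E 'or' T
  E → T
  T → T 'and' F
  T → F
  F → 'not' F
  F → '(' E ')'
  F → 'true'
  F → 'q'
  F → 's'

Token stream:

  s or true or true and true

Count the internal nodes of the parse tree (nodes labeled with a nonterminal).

11

[E [E [E [T [F s]]] or [T [F true]]] or [T [T [F true]] and [F true]]]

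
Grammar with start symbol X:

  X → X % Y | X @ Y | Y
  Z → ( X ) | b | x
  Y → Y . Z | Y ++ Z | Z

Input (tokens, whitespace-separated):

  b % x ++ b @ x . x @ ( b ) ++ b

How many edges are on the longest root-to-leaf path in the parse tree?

[X [X [X [X [Y [Z b]]] % [Y [Y [Z x]] ++ [Z b]]] @ [Y [Y [Z x]] . [Z x]]] @ [Y [Y [Z ( [X [Y [Z b]]] )]] ++ [Z b]]]

7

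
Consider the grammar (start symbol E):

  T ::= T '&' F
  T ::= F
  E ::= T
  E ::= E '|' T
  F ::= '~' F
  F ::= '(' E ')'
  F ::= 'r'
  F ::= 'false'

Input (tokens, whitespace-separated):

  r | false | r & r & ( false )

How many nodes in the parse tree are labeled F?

[E [E [E [T [F r]]] | [T [F false]]] | [T [T [T [F r]] & [F r]] & [F ( [E [T [F false]]] )]]]

6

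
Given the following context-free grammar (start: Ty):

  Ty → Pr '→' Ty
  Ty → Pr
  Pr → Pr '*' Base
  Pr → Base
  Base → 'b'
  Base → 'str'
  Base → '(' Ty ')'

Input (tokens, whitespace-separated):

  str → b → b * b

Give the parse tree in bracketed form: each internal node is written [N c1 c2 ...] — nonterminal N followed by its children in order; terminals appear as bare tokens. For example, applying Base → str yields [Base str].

Ty
Pr → Ty
Base → Ty
str → Ty
str → Pr → Ty
str → Base → Ty
str → b → Ty
str → b → Pr
str → b → Pr * Base
str → b → Base * Base
str → b → b * Base
str → b → b * b

[Ty [Pr [Base str]] → [Ty [Pr [Base b]] → [Ty [Pr [Pr [Base b]] * [Base b]]]]]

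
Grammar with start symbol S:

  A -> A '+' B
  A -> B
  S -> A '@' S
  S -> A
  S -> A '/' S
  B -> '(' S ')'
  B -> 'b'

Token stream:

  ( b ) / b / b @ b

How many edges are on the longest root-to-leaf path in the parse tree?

[S [A [B ( [S [A [B b]]] )]] / [S [A [B b]] / [S [A [B b]] @ [S [A [B b]]]]]]

6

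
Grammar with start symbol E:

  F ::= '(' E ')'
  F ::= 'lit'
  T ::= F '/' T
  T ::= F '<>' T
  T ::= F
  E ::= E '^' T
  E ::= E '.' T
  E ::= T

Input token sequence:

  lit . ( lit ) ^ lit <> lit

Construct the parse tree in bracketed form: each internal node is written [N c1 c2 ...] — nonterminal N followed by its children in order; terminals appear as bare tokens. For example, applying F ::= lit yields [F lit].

[E [E [E [T [F lit]]] . [T [F ( [E [T [F lit]]] )]]] ^ [T [F lit] <> [T [F lit]]]]

E
E ^ T
E . T ^ T
T . T ^ T
F . T ^ T
lit . T ^ T
lit . F ^ T
lit . ( E ) ^ T
lit . ( T ) ^ T
lit . ( F ) ^ T
lit . ( lit ) ^ T
lit . ( lit ) ^ F <> T
lit . ( lit ) ^ lit <> T
lit . ( lit ) ^ lit <> F
lit . ( lit ) ^ lit <> lit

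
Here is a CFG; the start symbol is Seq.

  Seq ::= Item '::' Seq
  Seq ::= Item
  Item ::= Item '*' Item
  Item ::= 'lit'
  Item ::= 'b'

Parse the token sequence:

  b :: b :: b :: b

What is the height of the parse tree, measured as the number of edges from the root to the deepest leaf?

5

[Seq [Item b] :: [Seq [Item b] :: [Seq [Item b] :: [Seq [Item b]]]]]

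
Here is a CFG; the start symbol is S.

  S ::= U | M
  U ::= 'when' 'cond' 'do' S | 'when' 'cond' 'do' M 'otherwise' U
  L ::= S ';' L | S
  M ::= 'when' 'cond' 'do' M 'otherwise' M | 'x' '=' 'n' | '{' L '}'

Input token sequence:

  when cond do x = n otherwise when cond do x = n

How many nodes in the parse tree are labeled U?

[S [U when cond do [M x = n] otherwise [U when cond do [S [M x = n]]]]]

2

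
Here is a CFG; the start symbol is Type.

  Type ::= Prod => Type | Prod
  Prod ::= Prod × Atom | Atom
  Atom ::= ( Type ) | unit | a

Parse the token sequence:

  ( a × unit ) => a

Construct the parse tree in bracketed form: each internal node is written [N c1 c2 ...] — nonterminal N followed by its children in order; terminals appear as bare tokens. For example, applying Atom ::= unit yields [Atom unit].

[Type [Prod [Atom ( [Type [Prod [Prod [Atom a]] × [Atom unit]]] )]] => [Type [Prod [Atom a]]]]

Type
Prod => Type
Atom => Type
( Type ) => Type
( Prod ) => Type
( Prod × Atom ) => Type
( Atom × Atom ) => Type
( a × Atom ) => Type
( a × unit ) => Type
( a × unit ) => Prod
( a × unit ) => Atom
( a × unit ) => a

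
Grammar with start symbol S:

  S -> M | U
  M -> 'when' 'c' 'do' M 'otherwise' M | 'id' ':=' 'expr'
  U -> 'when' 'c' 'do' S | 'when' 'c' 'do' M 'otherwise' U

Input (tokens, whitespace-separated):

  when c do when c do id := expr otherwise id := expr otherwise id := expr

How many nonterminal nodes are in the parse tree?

[S [M when c do [M when c do [M id := expr] otherwise [M id := expr]] otherwise [M id := expr]]]

6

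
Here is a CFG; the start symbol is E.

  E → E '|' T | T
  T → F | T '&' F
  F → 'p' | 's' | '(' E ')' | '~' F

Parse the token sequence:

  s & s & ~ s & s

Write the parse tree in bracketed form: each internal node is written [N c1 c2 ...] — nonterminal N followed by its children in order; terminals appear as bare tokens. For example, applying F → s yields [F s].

[E [T [T [T [T [F s]] & [F s]] & [F ~ [F s]]] & [F s]]]

E
T
T & F
T & F & F
T & F & F & F
F & F & F & F
s & F & F & F
s & s & F & F
s & s & ~ F & F
s & s & ~ s & F
s & s & ~ s & s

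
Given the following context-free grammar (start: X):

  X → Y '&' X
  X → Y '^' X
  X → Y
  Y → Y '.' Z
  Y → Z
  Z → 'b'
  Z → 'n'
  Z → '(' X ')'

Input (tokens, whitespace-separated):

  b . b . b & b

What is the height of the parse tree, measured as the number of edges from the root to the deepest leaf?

5

[X [Y [Y [Y [Z b]] . [Z b]] . [Z b]] & [X [Y [Z b]]]]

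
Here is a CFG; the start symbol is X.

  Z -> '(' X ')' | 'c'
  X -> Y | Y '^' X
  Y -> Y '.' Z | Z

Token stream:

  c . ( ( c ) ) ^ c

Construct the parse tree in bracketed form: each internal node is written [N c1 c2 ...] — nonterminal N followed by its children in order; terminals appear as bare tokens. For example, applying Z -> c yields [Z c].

[X [Y [Y [Z c]] . [Z ( [X [Y [Z ( [X [Y [Z c]]] )]]] )]] ^ [X [Y [Z c]]]]

X
Y ^ X
Y . Z ^ X
Z . Z ^ X
c . Z ^ X
c . ( X ) ^ X
c . ( Y ) ^ X
c . ( Z ) ^ X
c . ( ( X ) ) ^ X
c . ( ( Y ) ) ^ X
c . ( ( Z ) ) ^ X
c . ( ( c ) ) ^ X
c . ( ( c ) ) ^ Y
c . ( ( c ) ) ^ Z
c . ( ( c ) ) ^ c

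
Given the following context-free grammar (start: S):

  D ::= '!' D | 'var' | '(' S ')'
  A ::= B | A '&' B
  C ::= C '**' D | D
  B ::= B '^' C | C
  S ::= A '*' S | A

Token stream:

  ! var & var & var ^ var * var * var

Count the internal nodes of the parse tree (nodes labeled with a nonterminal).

[S [A [A [A [B [C [D ! [D var]]]]] & [B [C [D var]]]] & [B [B [C [D var]]] ^ [C [D var]]]] * [S [A [B [C [D var]]]] * [S [A [B [C [D var]]]]]]]

27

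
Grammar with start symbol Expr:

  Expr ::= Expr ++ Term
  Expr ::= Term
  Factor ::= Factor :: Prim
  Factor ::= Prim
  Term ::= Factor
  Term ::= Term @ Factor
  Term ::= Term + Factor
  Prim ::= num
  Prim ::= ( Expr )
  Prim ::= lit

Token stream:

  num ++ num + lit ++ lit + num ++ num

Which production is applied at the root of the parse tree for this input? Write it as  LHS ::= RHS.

[Expr [Expr [Expr [Expr [Term [Factor [Prim num]]]] ++ [Term [Term [Factor [Prim num]]] + [Factor [Prim lit]]]] ++ [Term [Term [Factor [Prim lit]]] + [Factor [Prim num]]]] ++ [Term [Factor [Prim num]]]]

Expr ::= Expr ++ Term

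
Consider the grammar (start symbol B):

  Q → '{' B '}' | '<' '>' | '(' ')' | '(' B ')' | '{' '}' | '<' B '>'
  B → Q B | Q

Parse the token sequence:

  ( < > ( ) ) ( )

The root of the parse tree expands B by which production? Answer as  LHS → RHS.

[B [Q ( [B [Q < >] [B [Q ( )]]] )] [B [Q ( )]]]

B → Q B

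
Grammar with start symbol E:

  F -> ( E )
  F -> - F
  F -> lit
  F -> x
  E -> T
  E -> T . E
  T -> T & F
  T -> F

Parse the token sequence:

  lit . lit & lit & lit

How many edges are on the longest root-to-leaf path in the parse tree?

[E [T [F lit]] . [E [T [T [T [F lit]] & [F lit]] & [F lit]]]]

6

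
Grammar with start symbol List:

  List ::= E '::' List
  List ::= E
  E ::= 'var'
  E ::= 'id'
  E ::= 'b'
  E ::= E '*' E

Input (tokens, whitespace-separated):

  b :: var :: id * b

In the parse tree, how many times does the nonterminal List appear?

3

[List [E b] :: [List [E var] :: [List [E [E id] * [E b]]]]]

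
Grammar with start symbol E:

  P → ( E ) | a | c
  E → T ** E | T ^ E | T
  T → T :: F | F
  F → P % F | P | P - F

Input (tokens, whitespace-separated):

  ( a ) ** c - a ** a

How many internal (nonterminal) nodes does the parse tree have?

[E [T [F [P ( [E [T [F [P a]]]] )]]] ** [E [T [F [P c] - [F [P a]]]] ** [E [T [F [P a]]]]]]

18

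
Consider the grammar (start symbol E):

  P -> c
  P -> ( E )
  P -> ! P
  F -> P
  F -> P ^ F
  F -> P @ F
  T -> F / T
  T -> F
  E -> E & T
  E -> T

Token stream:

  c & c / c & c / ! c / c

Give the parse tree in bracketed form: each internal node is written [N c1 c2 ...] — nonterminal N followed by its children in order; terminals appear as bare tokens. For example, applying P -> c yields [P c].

[E [E [E [T [F [P c]]]] & [T [F [P c]] / [T [F [P c]]]]] & [T [F [P c]] / [T [F [P ! [P c]]] / [T [F [P c]]]]]]

E
E & T
E & T & T
T & T & T
F & T & T
P & T & T
c & T & T
c & F / T & T
c & P / T & T
c & c / T & T
c & c / F & T
c & c / P & T
c & c / c & T
c & c / c & F / T
c & c / c & P / T
c & c / c & c / T
c & c / c & c / F / T
c & c / c & c / P / T
c & c / c & c / ! P / T
c & c / c & c / ! c / T
c & c / c & c / ! c / F
c & c / c & c / ! c / P
c & c / c & c / ! c / c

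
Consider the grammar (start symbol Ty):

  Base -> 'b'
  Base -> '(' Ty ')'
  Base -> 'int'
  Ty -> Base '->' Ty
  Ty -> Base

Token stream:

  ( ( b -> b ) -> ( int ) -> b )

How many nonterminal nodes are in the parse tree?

14

[Ty [Base ( [Ty [Base ( [Ty [Base b] -> [Ty [Base b]]] )] -> [Ty [Base ( [Ty [Base int]] )] -> [Ty [Base b]]]] )]]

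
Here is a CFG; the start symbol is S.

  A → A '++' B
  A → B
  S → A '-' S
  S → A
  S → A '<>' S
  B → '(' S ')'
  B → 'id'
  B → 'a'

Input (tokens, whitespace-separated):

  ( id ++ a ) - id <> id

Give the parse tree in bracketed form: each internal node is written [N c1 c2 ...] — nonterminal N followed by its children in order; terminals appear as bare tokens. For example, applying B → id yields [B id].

[S [A [B ( [S [A [A [B id]] ++ [B a]]] )]] - [S [A [B id]] <> [S [A [B id]]]]]

S
A - S
B - S
( S ) - S
( A ) - S
( A ++ B ) - S
( B ++ B ) - S
( id ++ B ) - S
( id ++ a ) - S
( id ++ a ) - A <> S
( id ++ a ) - B <> S
( id ++ a ) - id <> S
( id ++ a ) - id <> A
( id ++ a ) - id <> B
( id ++ a ) - id <> id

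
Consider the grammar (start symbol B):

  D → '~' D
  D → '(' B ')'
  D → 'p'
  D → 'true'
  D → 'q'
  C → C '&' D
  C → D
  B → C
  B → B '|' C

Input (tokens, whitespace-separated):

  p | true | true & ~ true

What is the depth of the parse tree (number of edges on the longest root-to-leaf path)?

[B [B [B [C [D p]]] | [C [D true]]] | [C [C [D true]] & [D ~ [D true]]]]

5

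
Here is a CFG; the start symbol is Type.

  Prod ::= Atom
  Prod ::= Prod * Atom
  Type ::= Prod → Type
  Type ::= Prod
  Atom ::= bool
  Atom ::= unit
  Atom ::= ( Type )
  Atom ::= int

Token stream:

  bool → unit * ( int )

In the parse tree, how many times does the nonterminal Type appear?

[Type [Prod [Atom bool]] → [Type [Prod [Prod [Atom unit]] * [Atom ( [Type [Prod [Atom int]]] )]]]]

3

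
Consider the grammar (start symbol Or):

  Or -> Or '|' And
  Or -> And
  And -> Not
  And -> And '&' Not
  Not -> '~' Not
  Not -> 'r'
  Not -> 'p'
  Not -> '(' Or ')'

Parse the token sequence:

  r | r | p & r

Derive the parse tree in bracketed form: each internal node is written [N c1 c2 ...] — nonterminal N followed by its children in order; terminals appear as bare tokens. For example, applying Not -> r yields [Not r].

Or
Or | And
Or | And | And
And | And | And
Not | And | And
r | And | And
r | Not | And
r | r | And
r | r | And & Not
r | r | Not & Not
r | r | p & Not
r | r | p & r

[Or [Or [Or [And [Not r]]] | [And [Not r]]] | [And [And [Not p]] & [Not r]]]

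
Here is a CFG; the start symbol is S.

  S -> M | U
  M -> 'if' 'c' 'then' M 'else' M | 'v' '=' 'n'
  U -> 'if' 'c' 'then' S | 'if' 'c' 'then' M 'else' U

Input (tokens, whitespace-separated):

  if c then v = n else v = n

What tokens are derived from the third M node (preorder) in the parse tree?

[S [M if c then [M v = n] else [M v = n]]]

v = n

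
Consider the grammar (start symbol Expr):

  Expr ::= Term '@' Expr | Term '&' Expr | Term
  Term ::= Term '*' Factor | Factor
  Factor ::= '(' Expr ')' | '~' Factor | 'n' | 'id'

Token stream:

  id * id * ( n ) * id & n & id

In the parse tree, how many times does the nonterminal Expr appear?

4

[Expr [Term [Term [Term [Term [Factor id]] * [Factor id]] * [Factor ( [Expr [Term [Factor n]]] )]] * [Factor id]] & [Expr [Term [Factor n]] & [Expr [Term [Factor id]]]]]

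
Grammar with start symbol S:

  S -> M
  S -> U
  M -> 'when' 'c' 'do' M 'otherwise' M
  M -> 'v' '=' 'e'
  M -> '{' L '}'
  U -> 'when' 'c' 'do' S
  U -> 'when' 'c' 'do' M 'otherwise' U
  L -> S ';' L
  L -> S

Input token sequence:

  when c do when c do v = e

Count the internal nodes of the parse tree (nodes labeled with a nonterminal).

6

[S [U when c do [S [U when c do [S [M v = e]]]]]]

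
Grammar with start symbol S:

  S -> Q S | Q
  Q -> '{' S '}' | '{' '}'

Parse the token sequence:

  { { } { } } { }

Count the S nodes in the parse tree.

4

[S [Q { [S [Q { }] [S [Q { }]]] }] [S [Q { }]]]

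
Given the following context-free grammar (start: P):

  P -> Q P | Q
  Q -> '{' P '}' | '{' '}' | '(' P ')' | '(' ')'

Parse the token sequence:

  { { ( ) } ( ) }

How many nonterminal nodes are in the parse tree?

8

[P [Q { [P [Q { [P [Q ( )]] }] [P [Q ( )]]] }]]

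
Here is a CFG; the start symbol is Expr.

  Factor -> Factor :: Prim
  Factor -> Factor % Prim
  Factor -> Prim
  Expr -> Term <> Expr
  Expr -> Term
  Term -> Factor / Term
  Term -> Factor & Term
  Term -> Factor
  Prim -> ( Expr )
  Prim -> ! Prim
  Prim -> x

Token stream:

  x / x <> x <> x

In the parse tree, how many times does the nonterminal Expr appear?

[Expr [Term [Factor [Prim x]] / [Term [Factor [Prim x]]]] <> [Expr [Term [Factor [Prim x]]] <> [Expr [Term [Factor [Prim x]]]]]]

3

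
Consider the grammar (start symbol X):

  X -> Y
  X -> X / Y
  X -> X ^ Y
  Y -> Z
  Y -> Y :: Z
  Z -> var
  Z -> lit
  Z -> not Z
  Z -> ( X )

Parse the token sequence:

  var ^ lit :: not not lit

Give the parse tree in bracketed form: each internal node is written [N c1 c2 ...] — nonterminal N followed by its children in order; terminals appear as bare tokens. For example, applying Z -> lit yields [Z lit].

X
X ^ Y
Y ^ Y
Z ^ Y
var ^ Y
var ^ Y :: Z
var ^ Z :: Z
var ^ lit :: Z
var ^ lit :: not Z
var ^ lit :: not not Z
var ^ lit :: not not lit

[X [X [Y [Z var]]] ^ [Y [Y [Z lit]] :: [Z not [Z not [Z lit]]]]]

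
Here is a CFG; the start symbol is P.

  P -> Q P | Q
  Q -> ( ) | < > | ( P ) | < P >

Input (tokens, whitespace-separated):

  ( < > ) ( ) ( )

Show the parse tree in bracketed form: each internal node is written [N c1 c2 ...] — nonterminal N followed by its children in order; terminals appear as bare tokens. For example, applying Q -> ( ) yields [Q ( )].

[P [Q ( [P [Q < >]] )] [P [Q ( )] [P [Q ( )]]]]

P
Q P
( P ) P
( Q ) P
( < > ) P
( < > ) Q P
( < > ) ( ) P
( < > ) ( ) Q
( < > ) ( ) ( )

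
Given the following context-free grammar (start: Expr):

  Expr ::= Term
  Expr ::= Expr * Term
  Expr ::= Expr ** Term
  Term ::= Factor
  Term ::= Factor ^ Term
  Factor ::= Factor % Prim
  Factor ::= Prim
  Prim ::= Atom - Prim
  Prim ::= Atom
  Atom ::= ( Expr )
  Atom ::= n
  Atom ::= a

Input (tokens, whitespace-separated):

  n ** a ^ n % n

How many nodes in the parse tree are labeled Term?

3

[Expr [Expr [Term [Factor [Prim [Atom n]]]]] ** [Term [Factor [Prim [Atom a]]] ^ [Term [Factor [Factor [Prim [Atom n]]] % [Prim [Atom n]]]]]]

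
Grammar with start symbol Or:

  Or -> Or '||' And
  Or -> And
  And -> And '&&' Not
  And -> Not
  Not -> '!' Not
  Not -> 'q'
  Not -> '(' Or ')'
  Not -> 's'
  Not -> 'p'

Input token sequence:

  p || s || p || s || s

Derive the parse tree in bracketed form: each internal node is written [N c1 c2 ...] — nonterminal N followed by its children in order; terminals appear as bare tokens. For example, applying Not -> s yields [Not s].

[Or [Or [Or [Or [Or [And [Not p]]] || [And [Not s]]] || [And [Not p]]] || [And [Not s]]] || [And [Not s]]]

Or
Or || And
Or || And || And
Or || And || And || And
Or || And || And || And || And
And || And || And || And || And
Not || And || And || And || And
p || And || And || And || And
p || Not || And || And || And
p || s || And || And || And
p || s || Not || And || And
p || s || p || And || And
p || s || p || Not || And
p || s || p || s || And
p || s || p || s || Not
p || s || p || s || s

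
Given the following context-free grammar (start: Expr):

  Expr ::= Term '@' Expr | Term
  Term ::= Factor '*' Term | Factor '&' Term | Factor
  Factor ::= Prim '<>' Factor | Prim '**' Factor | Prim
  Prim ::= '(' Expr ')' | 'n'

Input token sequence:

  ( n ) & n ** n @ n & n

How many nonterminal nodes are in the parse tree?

[Expr [Term [Factor [Prim ( [Expr [Term [Factor [Prim n]]]] )]] & [Term [Factor [Prim n] ** [Factor [Prim n]]]]] @ [Expr [Term [Factor [Prim n]] & [Term [Factor [Prim n]]]]]]

20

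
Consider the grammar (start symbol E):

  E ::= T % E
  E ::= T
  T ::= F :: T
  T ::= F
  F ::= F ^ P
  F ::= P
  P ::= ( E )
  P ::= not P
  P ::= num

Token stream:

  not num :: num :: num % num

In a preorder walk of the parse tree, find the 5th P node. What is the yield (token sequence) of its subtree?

num

[E [T [F [P not [P num]]] :: [T [F [P num]] :: [T [F [P num]]]]] % [E [T [F [P num]]]]]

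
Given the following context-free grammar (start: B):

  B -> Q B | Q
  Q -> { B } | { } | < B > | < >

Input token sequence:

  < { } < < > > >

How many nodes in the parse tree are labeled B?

4

[B [Q < [B [Q { }] [B [Q < [B [Q < >]] >]]] >]]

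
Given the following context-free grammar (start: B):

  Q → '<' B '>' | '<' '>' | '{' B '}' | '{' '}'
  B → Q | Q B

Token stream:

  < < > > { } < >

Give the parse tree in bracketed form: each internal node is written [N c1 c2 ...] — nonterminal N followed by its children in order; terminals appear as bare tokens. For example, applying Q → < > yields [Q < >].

B
Q B
< B > B
< Q > B
< < > > B
< < > > Q B
< < > > { } B
< < > > { } Q
< < > > { } < >

[B [Q < [B [Q < >]] >] [B [Q { }] [B [Q < >]]]]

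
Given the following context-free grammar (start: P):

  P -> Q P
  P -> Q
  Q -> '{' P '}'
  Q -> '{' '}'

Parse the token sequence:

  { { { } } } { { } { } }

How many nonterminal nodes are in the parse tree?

12

[P [Q { [P [Q { [P [Q { }]] }]] }] [P [Q { [P [Q { }] [P [Q { }]]] }]]]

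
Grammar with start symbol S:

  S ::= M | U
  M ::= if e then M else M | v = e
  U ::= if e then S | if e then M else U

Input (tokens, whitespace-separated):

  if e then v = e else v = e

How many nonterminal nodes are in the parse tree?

[S [M if e then [M v = e] else [M v = e]]]

4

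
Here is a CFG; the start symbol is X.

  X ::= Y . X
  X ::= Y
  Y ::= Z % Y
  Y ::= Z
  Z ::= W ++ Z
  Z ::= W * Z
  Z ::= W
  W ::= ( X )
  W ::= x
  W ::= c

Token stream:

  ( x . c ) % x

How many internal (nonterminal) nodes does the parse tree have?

15

[X [Y [Z [W ( [X [Y [Z [W x]]] . [X [Y [Z [W c]]]]] )]] % [Y [Z [W x]]]]]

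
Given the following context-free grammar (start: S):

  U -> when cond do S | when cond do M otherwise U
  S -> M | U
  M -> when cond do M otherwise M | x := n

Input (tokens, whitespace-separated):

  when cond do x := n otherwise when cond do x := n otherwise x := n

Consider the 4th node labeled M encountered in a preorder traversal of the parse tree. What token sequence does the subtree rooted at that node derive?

[S [M when cond do [M x := n] otherwise [M when cond do [M x := n] otherwise [M x := n]]]]

x := n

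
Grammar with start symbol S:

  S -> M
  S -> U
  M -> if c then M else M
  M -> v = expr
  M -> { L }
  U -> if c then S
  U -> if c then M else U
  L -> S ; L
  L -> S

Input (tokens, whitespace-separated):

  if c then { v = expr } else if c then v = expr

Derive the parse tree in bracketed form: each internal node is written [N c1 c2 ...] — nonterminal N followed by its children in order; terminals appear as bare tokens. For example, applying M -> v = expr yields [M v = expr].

[S [U if c then [M { [L [S [M v = expr]]] }] else [U if c then [S [M v = expr]]]]]

S
U
if c then M else U
if c then { L } else U
if c then { S } else U
if c then { M } else U
if c then { v = expr } else U
if c then { v = expr } else if c then S
if c then { v = expr } else if c then M
if c then { v = expr } else if c then v = expr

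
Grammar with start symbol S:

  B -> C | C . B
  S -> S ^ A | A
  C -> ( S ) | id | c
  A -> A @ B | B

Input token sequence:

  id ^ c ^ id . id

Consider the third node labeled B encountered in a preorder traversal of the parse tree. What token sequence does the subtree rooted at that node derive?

[S [S [S [A [B [C id]]]] ^ [A [B [C c]]]] ^ [A [B [C id] . [B [C id]]]]]

id . id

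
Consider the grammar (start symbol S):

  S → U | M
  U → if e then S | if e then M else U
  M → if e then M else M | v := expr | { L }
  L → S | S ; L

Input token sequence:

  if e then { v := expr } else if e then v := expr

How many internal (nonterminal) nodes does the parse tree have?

[S [U if e then [M { [L [S [M v := expr]]] }] else [U if e then [S [M v := expr]]]]]

9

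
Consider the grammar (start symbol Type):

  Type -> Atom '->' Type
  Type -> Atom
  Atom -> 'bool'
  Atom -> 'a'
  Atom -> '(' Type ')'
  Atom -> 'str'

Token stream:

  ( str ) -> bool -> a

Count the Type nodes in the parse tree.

4

[Type [Atom ( [Type [Atom str]] )] -> [Type [Atom bool] -> [Type [Atom a]]]]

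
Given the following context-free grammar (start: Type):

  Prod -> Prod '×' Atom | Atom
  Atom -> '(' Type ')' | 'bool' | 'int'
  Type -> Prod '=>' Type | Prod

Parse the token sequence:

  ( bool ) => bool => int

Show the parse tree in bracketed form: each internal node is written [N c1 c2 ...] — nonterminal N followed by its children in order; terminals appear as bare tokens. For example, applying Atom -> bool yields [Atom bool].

[Type [Prod [Atom ( [Type [Prod [Atom bool]]] )]] => [Type [Prod [Atom bool]] => [Type [Prod [Atom int]]]]]

Type
Prod => Type
Atom => Type
( Type ) => Type
( Prod ) => Type
( Atom ) => Type
( bool ) => Type
( bool ) => Prod => Type
( bool ) => Atom => Type
( bool ) => bool => Type
( bool ) => bool => Prod
( bool ) => bool => Atom
( bool ) => bool => int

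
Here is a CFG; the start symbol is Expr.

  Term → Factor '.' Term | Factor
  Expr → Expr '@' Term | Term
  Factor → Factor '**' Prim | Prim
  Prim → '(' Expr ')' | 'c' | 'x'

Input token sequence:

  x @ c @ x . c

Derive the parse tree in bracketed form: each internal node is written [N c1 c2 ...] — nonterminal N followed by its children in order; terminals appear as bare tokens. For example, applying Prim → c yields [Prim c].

[Expr [Expr [Expr [Term [Factor [Prim x]]]] @ [Term [Factor [Prim c]]]] @ [Term [Factor [Prim x]] . [Term [Factor [Prim c]]]]]

Expr
Expr @ Term
Expr @ Term @ Term
Term @ Term @ Term
Factor @ Term @ Term
Prim @ Term @ Term
x @ Term @ Term
x @ Factor @ Term
x @ Prim @ Term
x @ c @ Term
x @ c @ Factor . Term
x @ c @ Prim . Term
x @ c @ x . Term
x @ c @ x . Factor
x @ c @ x . Prim
x @ c @ x . c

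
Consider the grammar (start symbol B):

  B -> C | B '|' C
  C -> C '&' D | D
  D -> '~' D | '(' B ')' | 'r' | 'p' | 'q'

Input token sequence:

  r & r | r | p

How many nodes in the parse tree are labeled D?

4

[B [B [B [C [C [D r]] & [D r]]] | [C [D r]]] | [C [D p]]]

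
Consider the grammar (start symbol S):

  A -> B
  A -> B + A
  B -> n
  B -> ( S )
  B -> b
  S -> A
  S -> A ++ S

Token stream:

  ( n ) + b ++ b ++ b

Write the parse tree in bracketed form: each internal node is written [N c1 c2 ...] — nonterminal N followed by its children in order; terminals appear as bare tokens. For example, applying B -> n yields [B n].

S
A ++ S
B + A ++ S
( S ) + A ++ S
( A ) + A ++ S
( B ) + A ++ S
( n ) + A ++ S
( n ) + B ++ S
( n ) + b ++ S
( n ) + b ++ A ++ S
( n ) + b ++ B ++ S
( n ) + b ++ b ++ S
( n ) + b ++ b ++ A
( n ) + b ++ b ++ B
( n ) + b ++ b ++ b

[S [A [B ( [S [A [B n]]] )] + [A [B b]]] ++ [S [A [B b]] ++ [S [A [B b]]]]]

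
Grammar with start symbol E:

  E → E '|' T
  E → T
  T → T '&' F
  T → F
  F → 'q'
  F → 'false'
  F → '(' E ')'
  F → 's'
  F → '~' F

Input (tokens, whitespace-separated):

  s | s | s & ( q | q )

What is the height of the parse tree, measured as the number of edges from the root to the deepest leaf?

[E [E [E [T [F s]]] | [T [F s]]] | [T [T [F s]] & [F ( [E [E [T [F q]]] | [T [F q]]] )]]]

7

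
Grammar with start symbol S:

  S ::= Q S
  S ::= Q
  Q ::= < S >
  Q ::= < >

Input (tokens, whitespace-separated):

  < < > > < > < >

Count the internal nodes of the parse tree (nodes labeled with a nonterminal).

8

[S [Q < [S [Q < >]] >] [S [Q < >] [S [Q < >]]]]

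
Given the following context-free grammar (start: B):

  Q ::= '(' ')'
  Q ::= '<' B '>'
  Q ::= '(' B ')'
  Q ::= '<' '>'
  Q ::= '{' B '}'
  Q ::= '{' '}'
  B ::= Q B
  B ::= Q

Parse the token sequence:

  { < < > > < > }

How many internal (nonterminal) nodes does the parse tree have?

[B [Q { [B [Q < [B [Q < >]] >] [B [Q < >]]] }]]

8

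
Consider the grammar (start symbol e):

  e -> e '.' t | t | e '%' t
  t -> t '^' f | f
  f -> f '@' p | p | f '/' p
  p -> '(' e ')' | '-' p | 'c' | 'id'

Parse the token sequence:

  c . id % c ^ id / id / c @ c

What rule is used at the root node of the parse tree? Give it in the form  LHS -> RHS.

e -> e '%' t

[e [e [e [t [f [p c]]]] . [t [f [p id]]]] % [t [t [f [p c]]] ^ [f [f [f [f [p id]] / [p id]] / [p c]] @ [p c]]]]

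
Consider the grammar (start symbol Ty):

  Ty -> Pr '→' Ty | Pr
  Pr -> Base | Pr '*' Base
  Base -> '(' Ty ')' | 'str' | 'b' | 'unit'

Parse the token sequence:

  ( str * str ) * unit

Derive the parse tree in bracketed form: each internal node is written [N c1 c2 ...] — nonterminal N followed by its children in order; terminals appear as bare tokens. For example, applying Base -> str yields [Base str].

Ty
Pr
Pr * Base
Base * Base
( Ty ) * Base
( Pr ) * Base
( Pr * Base ) * Base
( Base * Base ) * Base
( str * Base ) * Base
( str * str ) * Base
( str * str ) * unit

[Ty [Pr [Pr [Base ( [Ty [Pr [Pr [Base str]] * [Base str]]] )]] * [Base unit]]]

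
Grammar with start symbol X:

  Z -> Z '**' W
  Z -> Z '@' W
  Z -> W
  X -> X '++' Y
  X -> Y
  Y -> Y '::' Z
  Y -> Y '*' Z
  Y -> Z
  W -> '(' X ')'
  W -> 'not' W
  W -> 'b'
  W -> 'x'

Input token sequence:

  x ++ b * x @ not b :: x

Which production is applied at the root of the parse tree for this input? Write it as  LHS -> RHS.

X -> X '++' Y

[X [X [Y [Z [W x]]]] ++ [Y [Y [Y [Z [W b]]] * [Z [Z [W x]] @ [W not [W b]]]] :: [Z [W x]]]]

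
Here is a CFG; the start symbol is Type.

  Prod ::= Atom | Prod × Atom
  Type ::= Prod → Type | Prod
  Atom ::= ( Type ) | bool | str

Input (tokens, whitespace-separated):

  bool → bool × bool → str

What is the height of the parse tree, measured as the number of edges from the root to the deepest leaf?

[Type [Prod [Atom bool]] → [Type [Prod [Prod [Atom bool]] × [Atom bool]] → [Type [Prod [Atom str]]]]]

5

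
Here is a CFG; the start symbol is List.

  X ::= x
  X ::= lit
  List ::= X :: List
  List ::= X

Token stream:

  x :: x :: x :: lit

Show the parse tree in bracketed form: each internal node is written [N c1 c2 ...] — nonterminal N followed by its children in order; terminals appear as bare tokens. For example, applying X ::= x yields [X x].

List
X :: List
x :: List
x :: X :: List
x :: x :: List
x :: x :: X :: List
x :: x :: x :: List
x :: x :: x :: X
x :: x :: x :: lit

[List [X x] :: [List [X x] :: [List [X x] :: [List [X lit]]]]]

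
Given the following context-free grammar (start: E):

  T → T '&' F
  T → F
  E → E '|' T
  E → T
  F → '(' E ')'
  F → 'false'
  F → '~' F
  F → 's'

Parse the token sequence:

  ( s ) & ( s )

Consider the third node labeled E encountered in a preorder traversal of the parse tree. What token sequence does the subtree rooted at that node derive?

s

[E [T [T [F ( [E [T [F s]]] )]] & [F ( [E [T [F s]]] )]]]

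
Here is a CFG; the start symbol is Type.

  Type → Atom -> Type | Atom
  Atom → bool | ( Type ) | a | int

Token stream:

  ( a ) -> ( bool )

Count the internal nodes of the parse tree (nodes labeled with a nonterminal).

8

[Type [Atom ( [Type [Atom a]] )] -> [Type [Atom ( [Type [Atom bool]] )]]]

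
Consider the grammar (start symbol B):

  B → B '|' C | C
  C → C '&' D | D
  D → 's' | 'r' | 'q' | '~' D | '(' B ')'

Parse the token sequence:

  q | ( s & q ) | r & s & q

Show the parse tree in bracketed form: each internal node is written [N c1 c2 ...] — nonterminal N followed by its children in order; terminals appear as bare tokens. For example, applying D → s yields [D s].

B
B | C
B | C | C
C | C | C
D | C | C
q | C | C
q | D | C
q | ( B ) | C
q | ( C ) | C
q | ( C & D ) | C
q | ( D & D ) | C
q | ( s & D ) | C
q | ( s & q ) | C
q | ( s & q ) | C & D
q | ( s & q ) | C & D & D
q | ( s & q ) | D & D & D
q | ( s & q ) | r & D & D
q | ( s & q ) | r & s & D
q | ( s & q ) | r & s & q

[B [B [B [C [D q]]] | [C [D ( [B [C [C [D s]] & [D q]]] )]]] | [C [C [C [D r]] & [D s]] & [D q]]]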